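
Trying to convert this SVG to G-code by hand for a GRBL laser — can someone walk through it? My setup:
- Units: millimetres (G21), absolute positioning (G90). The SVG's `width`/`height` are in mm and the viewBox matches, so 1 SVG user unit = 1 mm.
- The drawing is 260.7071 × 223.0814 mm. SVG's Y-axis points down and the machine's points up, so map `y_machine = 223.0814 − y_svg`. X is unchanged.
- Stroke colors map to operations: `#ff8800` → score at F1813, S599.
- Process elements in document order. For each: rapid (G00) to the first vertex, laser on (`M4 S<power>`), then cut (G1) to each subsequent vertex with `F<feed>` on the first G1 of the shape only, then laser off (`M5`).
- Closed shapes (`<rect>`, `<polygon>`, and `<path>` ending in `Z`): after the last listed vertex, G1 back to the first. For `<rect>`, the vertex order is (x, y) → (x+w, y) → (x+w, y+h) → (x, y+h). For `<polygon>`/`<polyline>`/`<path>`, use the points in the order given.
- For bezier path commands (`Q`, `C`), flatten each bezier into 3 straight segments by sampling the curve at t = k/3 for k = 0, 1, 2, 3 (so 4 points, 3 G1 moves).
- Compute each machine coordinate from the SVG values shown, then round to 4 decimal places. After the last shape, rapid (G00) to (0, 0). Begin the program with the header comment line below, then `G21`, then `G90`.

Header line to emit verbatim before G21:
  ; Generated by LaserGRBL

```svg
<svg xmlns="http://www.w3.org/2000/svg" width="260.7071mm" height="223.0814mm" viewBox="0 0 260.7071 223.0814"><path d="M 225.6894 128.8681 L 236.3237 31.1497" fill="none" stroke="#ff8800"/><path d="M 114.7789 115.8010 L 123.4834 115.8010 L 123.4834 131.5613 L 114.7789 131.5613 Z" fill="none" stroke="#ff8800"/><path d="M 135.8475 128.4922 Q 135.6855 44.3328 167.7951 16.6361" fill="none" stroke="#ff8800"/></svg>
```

viewBox `0 0 260.7071 223.0814` with mm width/height → 1 unit = 1 mm. Flip: y_m = 223.0814 − y_svg.

**Shape 1** — `<path>` line segment, stroke `#ff8800` → score (S599, F1813). Machine vertices: (225.6894,94.2133) → (236.3237,191.9317). Open path.

**Shape 2** — `<path>` rectangle, stroke `#ff8800` → score (S599, F1813). Machine vertices: (114.7789,107.2804) → (123.4834,107.2804) → (123.4834,91.5201) → (114.7789,91.5201) → (114.7789,107.2804). Closed: final G1 returns to the first vertex.

**Shape 3** — `<path>` quadratic bezier, stroke `#ff8800` → score (S599, F1813). Control points (SVG): P0=(135.8475,128.4922), P1=(135.6855,44.3328), P2=(167.7951,16.6361); sampled at t=k/3. Machine vertices: (135.8475,94.5892) → (139.3252,144.4218) → (149.9744,181.7072) → (167.7951,206.4453). Open path.

; Generated by LaserGRBL
G21
G90
G00 X225.6894 Y94.2133
M4 S599
G1 X236.3237 Y191.9317 F1813
M5
G00 X114.7789 Y107.2804
M4 S599
G1 X123.4834 Y107.2804 F1813
G1 X123.4834 Y91.5201
G1 X114.7789 Y91.5201
G1 X114.7789 Y107.2804
M5
G00 X135.8475 Y94.5892
M4 S599
G1 X139.3252 Y144.4218 F1813
G1 X149.9744 Y181.7072
G1 X167.7951 Y206.4453
M5
G00 X0.0000 Y0.0000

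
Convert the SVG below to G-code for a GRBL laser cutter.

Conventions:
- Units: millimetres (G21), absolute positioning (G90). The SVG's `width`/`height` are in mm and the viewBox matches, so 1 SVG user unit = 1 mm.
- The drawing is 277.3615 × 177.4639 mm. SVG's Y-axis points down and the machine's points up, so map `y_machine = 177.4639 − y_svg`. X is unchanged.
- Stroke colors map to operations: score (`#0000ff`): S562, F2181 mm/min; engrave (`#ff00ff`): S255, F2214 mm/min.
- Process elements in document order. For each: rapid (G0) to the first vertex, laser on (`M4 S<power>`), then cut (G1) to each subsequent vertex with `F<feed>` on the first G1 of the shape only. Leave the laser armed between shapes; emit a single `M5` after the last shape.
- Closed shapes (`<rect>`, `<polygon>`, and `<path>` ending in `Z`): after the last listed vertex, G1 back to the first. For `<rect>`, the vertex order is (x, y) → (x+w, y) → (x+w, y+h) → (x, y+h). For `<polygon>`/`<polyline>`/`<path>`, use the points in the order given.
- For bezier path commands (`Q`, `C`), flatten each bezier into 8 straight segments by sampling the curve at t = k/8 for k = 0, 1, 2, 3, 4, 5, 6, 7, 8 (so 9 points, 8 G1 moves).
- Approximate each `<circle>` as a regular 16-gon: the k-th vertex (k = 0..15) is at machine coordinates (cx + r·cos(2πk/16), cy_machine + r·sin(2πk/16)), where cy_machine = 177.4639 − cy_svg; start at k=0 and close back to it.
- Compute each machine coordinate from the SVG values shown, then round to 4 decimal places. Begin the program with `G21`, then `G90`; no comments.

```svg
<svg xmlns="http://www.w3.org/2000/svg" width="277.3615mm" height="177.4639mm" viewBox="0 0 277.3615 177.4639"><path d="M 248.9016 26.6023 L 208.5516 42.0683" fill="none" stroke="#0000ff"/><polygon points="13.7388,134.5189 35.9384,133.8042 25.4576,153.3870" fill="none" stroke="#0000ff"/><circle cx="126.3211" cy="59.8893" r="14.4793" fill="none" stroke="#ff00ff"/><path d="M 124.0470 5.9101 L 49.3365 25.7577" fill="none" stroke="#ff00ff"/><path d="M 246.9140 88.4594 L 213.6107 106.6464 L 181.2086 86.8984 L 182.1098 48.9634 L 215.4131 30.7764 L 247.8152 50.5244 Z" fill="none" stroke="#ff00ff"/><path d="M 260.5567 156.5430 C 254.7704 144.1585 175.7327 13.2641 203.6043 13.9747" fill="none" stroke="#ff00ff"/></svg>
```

Since the viewBox matches the mm dimensions, user units are millimetres directly. The only transform is the Y-flip y_m = 177.4639 − y_svg.

Shape 1 is a line segment drawn with `<path>`. Its stroke #0000ff means score at S562, F2181. After flipping Y the toolpath is (248.9016,150.8616) → (208.5516,135.3956).

Shape 2 is a regular polygon drawn with `<polygon>`. Its stroke #0000ff means score at S562, F2181. After flipping Y the toolpath is (13.7388,42.9450) → (35.9384,43.6597) → (25.4576,24.0769) → (13.7388,42.9450), returning to the start.

Shape 3 is a circle drawn with `<circle>`. Its stroke #ff00ff means engrave at S255, F2214. After flipping Y the toolpath is (140.8004,117.5746) → (139.6982,123.1156) → (136.5595,127.8130) → (131.8621,130.9517) → (126.3211,132.0539) → (120.7801,130.9517) → (116.0827,127.8130) → (112.9440,123.1156) → (111.8418,117.5746) → (112.9440,112.0336) → (116.0827,107.3362) → (120.7801,104.1975) → (126.3211,103.0953) → (131.8621,104.1975) → (136.5595,107.3362) → (139.6982,112.0336) → (140.8004,117.5746), returning to the start.

Shape 4 is a line segment drawn with `<path>`. Its stroke #ff00ff means engrave at S255, F2214. After flipping Y the toolpath is (124.0470,171.5538) → (49.3365,151.7062).

Shape 5 is a regular polygon drawn with `<path>`. Its stroke #ff00ff means engrave at S255, F2214. After flipping Y the toolpath is (246.9140,89.0045) → (213.6107,70.8175) → (181.2086,90.5655) → (182.1098,128.5005) → (215.4131,146.6875) → (247.8152,126.9395) → (246.9140,89.0045), returning to the start.

Shape 6 is a cubic bezier drawn with `<path>`. Its stroke #ff00ff means engrave at S255, F2214. After flipping Y the toolpath is (260.5567,20.9209) → (255.3051,30.6317) → (245.2973,48.5218) → (232.6448,71.6602) → (219.4588,97.1157) → (207.8504,121.9574) → (199.9311,143.2543) → (197.8119,158.0752) → (203.6043,163.4892).

G21
G90
G0 X248.9016 Y150.8616
M4 S562
G1 X208.5516 Y135.3956 F2181
G0 X13.7388 Y42.9450
M4 S562
G1 X35.9384 Y43.6597 F2181
G1 X25.4576 Y24.0769
G1 X13.7388 Y42.9450
G0 X140.8004 Y117.5746
M4 S255
G1 X139.6982 Y123.1156 F2214
G1 X136.5595 Y127.8130
G1 X131.8621 Y130.9517
G1 X126.3211 Y132.0539
G1 X120.7801 Y130.9517
G1 X116.0827 Y127.8130
G1 X112.9440 Y123.1156
G1 X111.8418 Y117.5746
G1 X112.9440 Y112.0336
G1 X116.0827 Y107.3362
G1 X120.7801 Y104.1975
G1 X126.3211 Y103.0953
G1 X131.8621 Y104.1975
G1 X136.5595 Y107.3362
G1 X139.6982 Y112.0336
G1 X140.8004 Y117.5746
G0 X124.0470 Y171.5538
M4 S255
G1 X49.3365 Y151.7062 F2214
G0 X246.9140 Y89.0045
M4 S255
G1 X213.6107 Y70.8175 F2214
G1 X181.2086 Y90.5655
G1 X182.1098 Y128.5005
G1 X215.4131 Y146.6875
G1 X247.8152 Y126.9395
G1 X246.9140 Y89.0045
G0 X260.5567 Y20.9209
M4 S255
G1 X255.3051 Y30.6317 F2214
G1 X245.2973 Y48.5218
G1 X232.6448 Y71.6602
G1 X219.4588 Y97.1157
G1 X207.8504 Y121.9574
G1 X199.9311 Y143.2543
G1 X197.8119 Y158.0752
G1 X203.6043 Y163.4892
M5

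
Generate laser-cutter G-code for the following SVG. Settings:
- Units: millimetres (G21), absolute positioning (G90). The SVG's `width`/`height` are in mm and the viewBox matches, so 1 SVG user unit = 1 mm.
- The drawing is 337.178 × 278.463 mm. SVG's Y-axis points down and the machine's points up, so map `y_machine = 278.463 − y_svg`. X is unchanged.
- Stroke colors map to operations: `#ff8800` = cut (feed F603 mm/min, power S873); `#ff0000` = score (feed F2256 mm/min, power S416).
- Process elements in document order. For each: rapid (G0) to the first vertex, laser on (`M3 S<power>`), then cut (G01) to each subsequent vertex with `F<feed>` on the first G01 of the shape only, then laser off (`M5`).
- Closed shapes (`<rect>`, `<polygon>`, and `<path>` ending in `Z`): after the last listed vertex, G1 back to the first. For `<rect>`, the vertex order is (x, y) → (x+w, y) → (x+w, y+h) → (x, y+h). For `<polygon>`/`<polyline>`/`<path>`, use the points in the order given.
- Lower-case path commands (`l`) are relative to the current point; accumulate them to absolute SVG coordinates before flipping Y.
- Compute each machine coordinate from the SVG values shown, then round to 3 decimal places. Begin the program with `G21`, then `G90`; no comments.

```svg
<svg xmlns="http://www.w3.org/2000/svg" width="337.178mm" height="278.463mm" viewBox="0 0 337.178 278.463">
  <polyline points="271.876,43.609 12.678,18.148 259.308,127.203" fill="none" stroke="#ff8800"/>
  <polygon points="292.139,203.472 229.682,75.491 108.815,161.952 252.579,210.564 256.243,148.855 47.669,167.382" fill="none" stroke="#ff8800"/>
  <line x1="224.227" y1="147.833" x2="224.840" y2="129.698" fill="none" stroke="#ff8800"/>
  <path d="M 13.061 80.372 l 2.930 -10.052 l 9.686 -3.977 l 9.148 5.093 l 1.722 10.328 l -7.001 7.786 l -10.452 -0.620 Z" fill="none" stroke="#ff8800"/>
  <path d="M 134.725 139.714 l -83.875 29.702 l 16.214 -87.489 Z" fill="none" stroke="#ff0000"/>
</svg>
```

viewBox `0 0 337.178 278.463` with mm width/height → 1 unit = 1 mm. Flip: y_m = 278.463 − y_svg.

**Shape 1** — `<polyline>` open polyline, stroke `#ff8800` → cut (S873, F603). Machine vertices: (271.876,234.854) → (12.678,260.315) → (259.308,151.260). Open path.

**Shape 2** — `<polygon>` closed polygon, stroke `#ff8800` → cut (S873, F603). Machine vertices: (292.139,74.991) → (229.682,202.972) → (108.815,116.511) → (252.579,67.899) → (256.243,129.608) → (47.669,111.081) → (292.139,74.991). Closed: final G1 returns to the first vertex.

**Shape 3** — `<line>` line segment, stroke `#ff8800` → cut (S873, F603). Machine vertices: (224.227,130.630) → (224.840,148.765). Open path.

**Shape 4** — `<path>` regular polygon, stroke `#ff8800` → cut (S873, F603). Machine vertices: (13.061,198.091) → (15.991,208.143) → (25.677,212.120) → (34.825,207.027) → (36.547,196.699) → (29.546,188.913) → (19.094,189.533) → (13.061,198.091). Closed: final G1 returns to the first vertex.

**Shape 5** — `<path>` regular polygon, stroke `#ff0000` → score (S416, F2256). Machine vertices: (134.725,138.749) → (50.850,109.047) → (67.064,196.536) → (134.725,138.749). Closed: final G1 returns to the first vertex.

G21
G90
G0 X271.876 Y234.854
M3 S873
G01 X12.678 Y260.315 F603
G01 X259.308 Y151.260
M5
G0 X292.139 Y74.991
M3 S873
G01 X229.682 Y202.972 F603
G01 X108.815 Y116.511
G01 X252.579 Y67.899
G01 X256.243 Y129.608
G01 X47.669 Y111.081
G01 X292.139 Y74.991
M5
G0 X224.227 Y130.630
M3 S873
G01 X224.840 Y148.765 F603
M5
G0 X13.061 Y198.091
M3 S873
G01 X15.991 Y208.143 F603
G01 X25.677 Y212.120
G01 X34.825 Y207.027
G01 X36.547 Y196.699
G01 X29.546 Y188.913
G01 X19.094 Y189.533
G01 X13.061 Y198.091
M5
G0 X134.725 Y138.749
M3 S416
G01 X50.850 Y109.047 F2256
G01 X67.064 Y196.536
G01 X134.725 Y138.749
M5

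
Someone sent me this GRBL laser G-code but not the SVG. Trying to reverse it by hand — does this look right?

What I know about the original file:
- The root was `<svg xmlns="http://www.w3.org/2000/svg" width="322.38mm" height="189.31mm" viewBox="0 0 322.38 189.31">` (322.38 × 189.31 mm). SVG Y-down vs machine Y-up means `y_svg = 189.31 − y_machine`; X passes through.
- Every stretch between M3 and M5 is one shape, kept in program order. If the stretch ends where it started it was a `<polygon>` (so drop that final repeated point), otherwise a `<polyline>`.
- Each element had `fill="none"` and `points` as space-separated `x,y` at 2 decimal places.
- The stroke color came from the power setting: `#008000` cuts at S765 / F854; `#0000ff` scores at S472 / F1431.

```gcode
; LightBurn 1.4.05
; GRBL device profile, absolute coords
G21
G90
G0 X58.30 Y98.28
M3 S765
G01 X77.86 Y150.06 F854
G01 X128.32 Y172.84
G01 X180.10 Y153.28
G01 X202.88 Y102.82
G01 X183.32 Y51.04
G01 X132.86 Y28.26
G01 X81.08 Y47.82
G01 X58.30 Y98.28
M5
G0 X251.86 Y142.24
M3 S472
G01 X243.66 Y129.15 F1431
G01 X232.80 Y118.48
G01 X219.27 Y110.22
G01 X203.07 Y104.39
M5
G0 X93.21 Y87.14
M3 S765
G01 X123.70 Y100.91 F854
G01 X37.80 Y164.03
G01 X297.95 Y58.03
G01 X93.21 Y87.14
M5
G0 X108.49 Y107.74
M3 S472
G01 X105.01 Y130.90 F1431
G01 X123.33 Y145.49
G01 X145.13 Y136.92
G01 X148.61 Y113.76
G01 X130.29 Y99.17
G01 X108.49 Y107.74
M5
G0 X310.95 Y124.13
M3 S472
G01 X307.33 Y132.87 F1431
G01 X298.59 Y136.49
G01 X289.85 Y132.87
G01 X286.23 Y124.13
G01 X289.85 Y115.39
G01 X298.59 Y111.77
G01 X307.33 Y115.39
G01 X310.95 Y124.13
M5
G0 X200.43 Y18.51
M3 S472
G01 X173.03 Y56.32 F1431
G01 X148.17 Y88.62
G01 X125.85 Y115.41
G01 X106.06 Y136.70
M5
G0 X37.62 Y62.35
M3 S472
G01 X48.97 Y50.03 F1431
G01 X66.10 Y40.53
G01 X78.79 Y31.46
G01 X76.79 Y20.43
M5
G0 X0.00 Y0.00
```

<svg xmlns="http://www.w3.org/2000/svg" width="322.38mm" height="189.31mm" viewBox="0 0 322.38 189.31">
  <polygon points="58.30,91.03 77.86,39.25 128.32,16.47 180.10,36.03 202.88,86.49 183.32,138.27 132.86,161.05 81.08,141.49" fill="none" stroke="#008000"/>
  <polyline points="251.86,47.07 243.66,60.16 232.80,70.83 219.27,79.09 203.07,84.92" fill="none" stroke="#0000ff"/>
  <polygon points="93.21,102.17 123.70,88.40 37.80,25.28 297.95,131.28" fill="none" stroke="#008000"/>
  <polygon points="108.49,81.57 105.01,58.41 123.33,43.82 145.13,52.39 148.61,75.55 130.29,90.14" fill="none" stroke="#0000ff"/>
  <polygon points="310.95,65.18 307.33,56.44 298.59,52.82 289.85,56.44 286.23,65.18 289.85,73.92 298.59,77.54 307.33,73.92" fill="none" stroke="#0000ff"/>
  <polyline points="200.43,170.80 173.03,132.99 148.17,100.69 125.85,73.90 106.06,52.61" fill="none" stroke="#0000ff"/>
  <polyline points="37.62,126.96 48.97,139.28 66.10,148.78 78.79,157.85 76.79,168.88" fill="none" stroke="#0000ff"/>
</svg>

Machine Y-up, SVG Y-down with viewBox height 189.31, so y_svg = 189.31 − y_machine; X carries over.

Run 1: S765 ⇒ cut layer `#008000`. The run returns to its start, so emit a `<polygon>` with points (Y-flipped): 58.30,91.03 77.86,39.25 128.32,16.47 180.10,36.03 202.88,86.49 183.32,138.27 132.86,161.05 81.08,141.49.

Run 2: S472 ⇒ score layer `#0000ff`. The run is open, so emit a `<polyline>` with points (Y-flipped): 251.86,47.07 243.66,60.16 232.80,70.83 219.27,79.09 203.07,84.92.

Run 3: the run's S765 means `#008000` (cut). The run returns to its start, so emit a `<polygon>` with points (Y-flipped): 93.21,102.17 123.70,88.40 37.80,25.28 297.95,131.28.

Run 4: the run's S472 means `#0000ff` (score). The run returns to its start, so emit a `<polygon>` with points (Y-flipped): 108.49,81.57 105.01,58.41 123.33,43.82 145.13,52.39 148.61,75.55 130.29,90.14.

Run 5: power S472 maps to stroke `#0000ff` (score). The run returns to its start, so emit a `<polygon>` with points (Y-flipped): 310.95,65.18 307.33,56.44 298.59,52.82 289.85,56.44 286.23,65.18 289.85,73.92 298.59,77.54 307.33,73.92.

Run 6: power S472 maps to stroke `#0000ff` (score). The run is open, so emit a `<polyline>` with points (Y-flipped): 200.43,170.80 173.03,132.99 148.17,100.69 125.85,73.90 106.06,52.61.

Run 7: S472 ⇒ score layer `#0000ff`. The run is open, so emit a `<polyline>` with points (Y-flipped): 37.62,126.96 48.97,139.28 66.10,148.78 78.79,157.85 76.79,168.88.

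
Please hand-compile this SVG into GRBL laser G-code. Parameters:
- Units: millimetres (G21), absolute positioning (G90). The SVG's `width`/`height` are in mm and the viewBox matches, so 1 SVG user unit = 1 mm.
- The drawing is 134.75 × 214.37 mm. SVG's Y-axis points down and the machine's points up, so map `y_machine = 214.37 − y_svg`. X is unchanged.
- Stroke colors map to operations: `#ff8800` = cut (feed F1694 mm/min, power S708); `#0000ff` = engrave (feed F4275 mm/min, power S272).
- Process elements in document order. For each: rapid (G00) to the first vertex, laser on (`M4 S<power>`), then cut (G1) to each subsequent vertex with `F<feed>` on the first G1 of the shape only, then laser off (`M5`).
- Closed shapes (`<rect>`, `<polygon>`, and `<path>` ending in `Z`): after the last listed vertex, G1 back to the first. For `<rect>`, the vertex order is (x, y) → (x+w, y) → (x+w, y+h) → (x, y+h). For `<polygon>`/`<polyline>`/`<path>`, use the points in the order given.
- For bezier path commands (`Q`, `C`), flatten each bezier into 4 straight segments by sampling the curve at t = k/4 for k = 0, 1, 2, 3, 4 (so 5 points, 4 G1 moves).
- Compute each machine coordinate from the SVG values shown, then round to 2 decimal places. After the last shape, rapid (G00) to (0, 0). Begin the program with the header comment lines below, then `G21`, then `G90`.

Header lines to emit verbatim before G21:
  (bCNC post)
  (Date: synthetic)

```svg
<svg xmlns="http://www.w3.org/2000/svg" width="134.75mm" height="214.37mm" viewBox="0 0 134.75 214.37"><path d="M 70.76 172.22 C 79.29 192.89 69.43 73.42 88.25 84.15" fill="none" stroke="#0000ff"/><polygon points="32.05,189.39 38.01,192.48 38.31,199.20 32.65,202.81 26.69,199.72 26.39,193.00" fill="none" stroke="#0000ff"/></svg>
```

Since the viewBox matches the mm dimensions, user units are millimetres directly. The only transform is the Y-flip y_m = 214.37 − y_svg.

Shape 1 is a cubic bezier drawn with `<path>`. Its stroke #0000ff means engrave at S272, F4275. After flipping Y the toolpath is (70.76,42.15) → (74.44,48.70) → (75.65,82.46) → (78.78,118.08) → (88.25,130.22).

Shape 2 is a regular polygon drawn with `<polygon>`. Its stroke #0000ff means engrave at S272, F4275. After flipping Y the toolpath is (32.05,24.98) → (38.01,21.89) → (38.31,15.17) → (32.65,11.56) → (26.69,14.65) → (26.39,21.37) → (32.05,24.98), returning to the start.

(bCNC post)
(Date: synthetic)
G21
G90
G00 X70.76 Y42.15
M4 S272
G1 X74.44 Y48.70 F4275
G1 X75.65 Y82.46
G1 X78.78 Y118.08
G1 X88.25 Y130.22
M5
G00 X32.05 Y24.98
M4 S272
G1 X38.01 Y21.89 F4275
G1 X38.31 Y15.17
G1 X32.65 Y11.56
G1 X26.69 Y14.65
G1 X26.39 Y21.37
G1 X32.05 Y24.98
M5
G00 X0.00 Y0.00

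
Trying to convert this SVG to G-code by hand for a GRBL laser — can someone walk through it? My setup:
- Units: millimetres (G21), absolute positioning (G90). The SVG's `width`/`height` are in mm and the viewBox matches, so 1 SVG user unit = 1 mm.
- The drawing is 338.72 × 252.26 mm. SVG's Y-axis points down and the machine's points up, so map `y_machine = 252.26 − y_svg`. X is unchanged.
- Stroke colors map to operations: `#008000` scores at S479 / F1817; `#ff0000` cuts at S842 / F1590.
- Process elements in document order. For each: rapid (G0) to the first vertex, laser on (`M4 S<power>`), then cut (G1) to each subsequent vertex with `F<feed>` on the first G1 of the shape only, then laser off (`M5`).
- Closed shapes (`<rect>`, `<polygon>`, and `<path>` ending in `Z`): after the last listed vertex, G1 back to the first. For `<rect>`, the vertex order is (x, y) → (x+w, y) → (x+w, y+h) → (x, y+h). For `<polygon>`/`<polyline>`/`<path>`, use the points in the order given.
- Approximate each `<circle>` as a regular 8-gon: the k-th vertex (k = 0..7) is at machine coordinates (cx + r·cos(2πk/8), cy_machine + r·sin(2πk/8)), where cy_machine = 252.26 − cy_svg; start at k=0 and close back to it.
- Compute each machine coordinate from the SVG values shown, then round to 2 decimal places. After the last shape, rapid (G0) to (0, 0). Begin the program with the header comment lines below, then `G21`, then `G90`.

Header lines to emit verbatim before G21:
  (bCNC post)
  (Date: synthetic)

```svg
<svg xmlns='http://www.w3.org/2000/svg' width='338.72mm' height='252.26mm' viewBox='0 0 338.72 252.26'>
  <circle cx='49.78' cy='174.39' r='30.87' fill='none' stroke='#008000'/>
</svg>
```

viewBox `0 0 338.72 252.26` with mm width/height → 1 unit = 1 mm. Flip: y_m = 252.26 − y_svg.

**Shape 1** — `<circle>` circle, stroke `#008000` → score (S479, F1817). Machine vertices: (80.65,77.87) → (71.61,99.70) → (49.78,108.74) → (27.95,99.70) → (18.91,77.87) → (27.95,56.04) → (49.78,47.00) → (71.61,56.04) → (80.65,77.87). Closed: final G1 returns to the first vertex.

(bCNC post)
(Date: synthetic)
G21
G90
G0 X80.65 Y77.87
M4 S479
G1 X71.61 Y99.70 F1817
G1 X49.78 Y108.74
G1 X27.95 Y99.70
G1 X18.91 Y77.87
G1 X27.95 Y56.04
G1 X49.78 Y47.00
G1 X71.61 Y56.04
G1 X80.65 Y77.87
M5
G0 X0.00 Y0.00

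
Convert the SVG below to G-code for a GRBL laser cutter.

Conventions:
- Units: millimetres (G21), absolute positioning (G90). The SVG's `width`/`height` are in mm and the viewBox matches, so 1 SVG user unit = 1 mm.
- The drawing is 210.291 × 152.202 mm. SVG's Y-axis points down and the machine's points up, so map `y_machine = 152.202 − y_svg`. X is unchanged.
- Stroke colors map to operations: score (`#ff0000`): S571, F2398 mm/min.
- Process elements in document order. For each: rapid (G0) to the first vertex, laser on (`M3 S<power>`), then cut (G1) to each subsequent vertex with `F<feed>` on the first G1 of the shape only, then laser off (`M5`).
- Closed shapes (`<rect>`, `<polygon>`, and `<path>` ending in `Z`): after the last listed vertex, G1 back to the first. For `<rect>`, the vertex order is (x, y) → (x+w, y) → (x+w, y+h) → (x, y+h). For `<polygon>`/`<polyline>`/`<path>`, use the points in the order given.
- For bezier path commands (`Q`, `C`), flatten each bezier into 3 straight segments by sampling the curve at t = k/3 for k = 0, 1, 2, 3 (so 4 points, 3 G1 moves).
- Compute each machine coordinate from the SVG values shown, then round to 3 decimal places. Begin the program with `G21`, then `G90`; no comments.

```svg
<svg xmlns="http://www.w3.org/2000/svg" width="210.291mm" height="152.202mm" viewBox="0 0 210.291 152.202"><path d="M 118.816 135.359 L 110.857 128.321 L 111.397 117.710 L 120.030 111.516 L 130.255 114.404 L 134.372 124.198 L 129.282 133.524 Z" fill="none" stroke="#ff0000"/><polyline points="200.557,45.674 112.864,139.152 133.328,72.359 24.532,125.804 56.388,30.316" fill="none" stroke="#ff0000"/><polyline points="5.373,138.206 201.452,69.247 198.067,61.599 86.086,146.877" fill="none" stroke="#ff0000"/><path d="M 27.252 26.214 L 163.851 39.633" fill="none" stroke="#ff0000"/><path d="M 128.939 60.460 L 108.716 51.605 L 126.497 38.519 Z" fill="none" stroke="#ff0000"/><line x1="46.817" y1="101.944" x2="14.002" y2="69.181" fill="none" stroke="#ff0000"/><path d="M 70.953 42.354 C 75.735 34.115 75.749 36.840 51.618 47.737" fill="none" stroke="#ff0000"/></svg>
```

1 u = 1 mm; y_m = 152.202 − y.

[1] `<path>` regular polygon, #ff0000→score S571 F2398: (118.816,16.843) → (110.857,23.881) → (111.397,34.492) → (120.030,40.686) → (130.255,37.798) → (134.372,28.004) → (129.282,18.678) → (118.816,16.843) (closed)

[2] `<polyline>` open polyline, #ff0000→score S571 F2398: (200.557,106.528) → (112.864,13.050) → (133.328,79.843) → (24.532,26.398) → (56.388,121.886)

[3] `<polyline>` open polyline, #ff0000→score S571 F2398: (5.373,13.996) → (201.452,82.955) → (198.067,90.603) → (86.086,5.325)

[4] `<path>` line segment, #ff0000→score S571 F2398: (27.252,125.988) → (163.851,112.569)

[5] `<path>` regular polygon, #ff0000→score S571 F2398: (128.939,91.742) → (108.716,100.597) → (126.497,113.683) → (128.939,91.742) (closed)

[6] `<line>` line segment, #ff0000→score S571 F2398: (46.817,50.258) → (14.002,83.021)

[7] `<path>` cubic bezier, #ff0000→score S571 F2398: (70.953,109.848) → (73.428,114.536) → (68.418,112.535) → (51.618,104.465)

G21
G90
G0 X118.816 Y16.843
M3 S571
G1 X110.857 Y23.881 F2398
G1 X111.397 Y34.492
G1 X120.030 Y40.686
G1 X130.255 Y37.798
G1 X134.372 Y28.004
G1 X129.282 Y18.678
G1 X118.816 Y16.843
M5
G0 X200.557 Y106.528
M3 S571
G1 X112.864 Y13.050 F2398
G1 X133.328 Y79.843
G1 X24.532 Y26.398
G1 X56.388 Y121.886
M5
G0 X5.373 Y13.996
M3 S571
G1 X201.452 Y82.955 F2398
G1 X198.067 Y90.603
G1 X86.086 Y5.325
M5
G0 X27.252 Y125.988
M3 S571
G1 X163.851 Y112.569 F2398
M5
G0 X128.939 Y91.742
M3 S571
G1 X108.716 Y100.597 F2398
G1 X126.497 Y113.683
G1 X128.939 Y91.742
M5
G0 X46.817 Y50.258
M3 S571
G1 X14.002 Y83.021 F2398
M5
G0 X70.953 Y109.848
M3 S571
G1 X73.428 Y114.536 F2398
G1 X68.418 Y112.535
G1 X51.618 Y104.465
M5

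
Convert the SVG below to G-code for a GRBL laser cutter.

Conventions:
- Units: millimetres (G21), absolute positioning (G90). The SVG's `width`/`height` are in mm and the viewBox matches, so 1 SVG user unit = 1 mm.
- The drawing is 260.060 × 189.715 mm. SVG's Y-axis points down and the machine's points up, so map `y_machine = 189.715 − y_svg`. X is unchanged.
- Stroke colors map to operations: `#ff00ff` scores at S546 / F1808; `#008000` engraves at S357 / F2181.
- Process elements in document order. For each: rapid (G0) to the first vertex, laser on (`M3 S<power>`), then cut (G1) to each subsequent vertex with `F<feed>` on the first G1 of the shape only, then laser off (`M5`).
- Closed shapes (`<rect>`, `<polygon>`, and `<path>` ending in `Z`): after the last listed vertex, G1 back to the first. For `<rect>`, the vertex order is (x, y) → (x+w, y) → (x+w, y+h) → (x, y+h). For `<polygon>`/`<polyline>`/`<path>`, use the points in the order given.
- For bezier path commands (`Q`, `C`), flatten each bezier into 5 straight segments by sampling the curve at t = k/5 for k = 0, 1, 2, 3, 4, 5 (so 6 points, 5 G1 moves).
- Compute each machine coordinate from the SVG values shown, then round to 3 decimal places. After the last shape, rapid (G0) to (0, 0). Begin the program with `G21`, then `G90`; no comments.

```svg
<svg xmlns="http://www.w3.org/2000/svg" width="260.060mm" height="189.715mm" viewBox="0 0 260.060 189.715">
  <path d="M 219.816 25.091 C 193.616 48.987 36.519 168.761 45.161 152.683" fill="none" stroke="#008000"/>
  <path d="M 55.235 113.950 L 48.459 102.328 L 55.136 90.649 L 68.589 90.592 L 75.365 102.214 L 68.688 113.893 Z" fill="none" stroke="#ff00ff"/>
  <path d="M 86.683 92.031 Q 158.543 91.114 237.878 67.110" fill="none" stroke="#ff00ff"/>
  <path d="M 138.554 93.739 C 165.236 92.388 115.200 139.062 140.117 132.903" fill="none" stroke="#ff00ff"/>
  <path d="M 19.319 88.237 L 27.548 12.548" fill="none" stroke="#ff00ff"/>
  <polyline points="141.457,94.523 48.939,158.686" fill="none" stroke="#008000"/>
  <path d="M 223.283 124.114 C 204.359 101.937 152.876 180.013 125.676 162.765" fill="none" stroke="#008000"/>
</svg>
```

G21
G90
G0 X219.816 Y164.624
M3 S357
G1 X190.761 Y140.635 F2181
G1 X144.530 Y104.758
G1 X95.361 Y68.117
G1 X57.491 Y41.834
G1 X45.161 Y37.032
M5
G0 X55.235 Y75.765
M3 S546
G1 X48.459 Y87.387 F1808
G1 X55.136 Y99.066
G1 X68.589 Y99.123
G1 X75.365 Y87.501
G1 X68.688 Y75.822
G1 X55.235 Y75.765
M5
G0 X86.683 Y97.684
M3 S546
G1 X115.726 Y98.974 F1808
G1 X145.367 Y102.112
G1 X175.606 Y107.096
G1 X206.443 Y113.927
G1 X237.878 Y122.605
M5
G0 X138.554 Y95.976
M3 S546
G1 X146.570 Y91.830 F1808
G1 X143.455 Y81.000
G1 X136.487 Y68.326
G1 X132.948 Y58.650
G1 X140.117 Y56.812
M5
G0 X19.319 Y101.478
M3 S546
G1 X27.548 Y177.167 F1808
M5
G0 X141.457 Y95.192
M3 S357
G1 X48.939 Y31.029 F2181
M5
G0 X223.283 Y65.601
M3 S357
G1 X208.476 Y68.441 F2181
G1 X188.584 Y56.609
G1 X166.334 Y39.491
G1 X144.455 Y26.475
G1 X125.676 Y26.950
M5
G0 X0.000 Y0.000

Since the viewBox matches the mm dimensions, user units are millimetres directly. The only transform is the Y-flip y_m = 189.715 − y_svg.

Shape 1 is a cubic bezier drawn with `<path>`. Its stroke #008000 means engrave at S357, F2181. After flipping Y the toolpath is (219.816,164.624) → (190.761,140.635) → (144.530,104.758) → (95.361,68.117) → (57.491,41.834) → (45.161,37.032).

Shape 2 is a regular polygon drawn with `<path>`. Its stroke #ff00ff means score at S546, F1808. After flipping Y the toolpath is (55.235,75.765) → (48.459,87.387) → (55.136,99.066) → (68.589,99.123) → (75.365,87.501) → (68.688,75.822) → (55.235,75.765), returning to the start.

Shape 3 is a quadratic bezier drawn with `<path>`. Its stroke #ff00ff means score at S546, F1808. After flipping Y the toolpath is (86.683,97.684) → (115.726,98.974) → (145.367,102.112) → (175.606,107.096) → (206.443,113.927) → (237.878,122.605).

Shape 4 is a cubic bezier drawn with `<path>`. Its stroke #ff00ff means score at S546, F1808. After flipping Y the toolpath is (138.554,95.976) → (146.570,91.830) → (143.455,81.000) → (136.487,68.326) → (132.948,58.650) → (140.117,56.812).

Shape 5 is a line segment drawn with `<path>`. Its stroke #ff00ff means score at S546, F1808. After flipping Y the toolpath is (19.319,101.478) → (27.548,177.167).

Shape 6 is a line segment drawn with `<polyline>`. Its stroke #008000 means engrave at S357, F2181. After flipping Y the toolpath is (141.457,95.192) → (48.939,31.029).

Shape 7 is a cubic bezier drawn with `<path>`. Its stroke #008000 means engrave at S357, F2181. After flipping Y the toolpath is (223.283,65.601) → (208.476,68.441) → (188.584,56.609) → (166.334,39.491) → (144.455,26.475) → (125.676,26.950).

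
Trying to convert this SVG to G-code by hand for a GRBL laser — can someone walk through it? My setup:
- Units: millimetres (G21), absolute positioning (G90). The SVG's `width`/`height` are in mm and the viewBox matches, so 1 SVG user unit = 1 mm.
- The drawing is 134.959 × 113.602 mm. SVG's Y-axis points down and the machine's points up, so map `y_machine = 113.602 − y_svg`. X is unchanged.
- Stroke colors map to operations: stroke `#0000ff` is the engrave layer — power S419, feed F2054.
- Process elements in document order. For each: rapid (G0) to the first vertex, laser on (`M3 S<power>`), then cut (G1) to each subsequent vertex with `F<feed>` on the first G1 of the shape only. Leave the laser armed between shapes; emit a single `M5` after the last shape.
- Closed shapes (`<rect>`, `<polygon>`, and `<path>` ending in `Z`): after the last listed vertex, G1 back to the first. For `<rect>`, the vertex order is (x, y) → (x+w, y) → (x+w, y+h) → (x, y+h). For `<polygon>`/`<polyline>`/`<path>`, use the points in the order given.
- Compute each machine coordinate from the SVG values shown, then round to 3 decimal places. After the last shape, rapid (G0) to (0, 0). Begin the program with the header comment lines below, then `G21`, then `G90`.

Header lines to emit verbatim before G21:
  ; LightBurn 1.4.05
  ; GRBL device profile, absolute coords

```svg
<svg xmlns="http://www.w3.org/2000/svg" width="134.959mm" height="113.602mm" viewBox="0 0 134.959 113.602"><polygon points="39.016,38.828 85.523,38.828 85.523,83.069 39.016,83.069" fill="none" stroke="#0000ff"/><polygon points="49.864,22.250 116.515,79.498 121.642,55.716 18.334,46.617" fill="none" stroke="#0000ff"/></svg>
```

; LightBurn 1.4.05
; GRBL device profile, absolute coords
G21
G90
G0 X39.016 Y74.774
M3 S419
G1 X85.523 Y74.774 F2054
G1 X85.523 Y30.533
G1 X39.016 Y30.533
G1 X39.016 Y74.774
G0 X49.864 Y91.352
M3 S419
G1 X116.515 Y34.104 F2054
G1 X121.642 Y57.886
G1 X18.334 Y66.985
G1 X49.864 Y91.352
M5
G0 X0.000 Y0.000

viewBox `0 0 134.959 113.602` with mm width/height → 1 unit = 1 mm. Flip: y_m = 113.602 − y_svg.

**Shape 1** — `<polygon>` rectangle, stroke `#0000ff` → engrave (S419, F2054). Machine vertices: (39.016,74.774) → (85.523,74.774) → (85.523,30.533) → (39.016,30.533) → (39.016,74.774). Closed: final G1 returns to the first vertex.

**Shape 2** — `<polygon>` closed polygon, stroke `#0000ff` → engrave (S419, F2054). Machine vertices: (49.864,91.352) → (116.515,34.104) → (121.642,57.886) → (18.334,66.985) → (49.864,91.352). Closed: final G1 returns to the first vertex.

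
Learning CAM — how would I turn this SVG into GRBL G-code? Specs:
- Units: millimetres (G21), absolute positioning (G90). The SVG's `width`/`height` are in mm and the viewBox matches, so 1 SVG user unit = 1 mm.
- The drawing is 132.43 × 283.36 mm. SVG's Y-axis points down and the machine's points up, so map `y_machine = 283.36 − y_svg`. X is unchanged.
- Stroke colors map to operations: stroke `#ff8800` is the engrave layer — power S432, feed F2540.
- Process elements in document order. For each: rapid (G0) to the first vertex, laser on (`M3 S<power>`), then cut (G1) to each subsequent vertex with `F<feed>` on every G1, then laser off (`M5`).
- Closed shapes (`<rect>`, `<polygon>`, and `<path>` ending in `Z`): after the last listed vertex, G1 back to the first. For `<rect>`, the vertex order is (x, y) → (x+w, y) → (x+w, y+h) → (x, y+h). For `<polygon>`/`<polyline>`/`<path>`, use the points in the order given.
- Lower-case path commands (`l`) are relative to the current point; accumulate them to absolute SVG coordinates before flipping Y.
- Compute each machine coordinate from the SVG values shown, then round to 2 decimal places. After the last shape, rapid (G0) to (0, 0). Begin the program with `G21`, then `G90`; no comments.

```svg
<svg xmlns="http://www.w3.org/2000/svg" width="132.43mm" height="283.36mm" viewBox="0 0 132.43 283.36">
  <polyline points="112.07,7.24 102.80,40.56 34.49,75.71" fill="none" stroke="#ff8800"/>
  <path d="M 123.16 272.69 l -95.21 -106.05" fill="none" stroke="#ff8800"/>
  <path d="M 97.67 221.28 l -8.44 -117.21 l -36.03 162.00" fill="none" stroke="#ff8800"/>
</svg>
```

G21
G90
G0 X112.07 Y276.12
M3 S432
G1 X102.80 Y242.80 F2540
G1 X34.49 Y207.65 F2540
M5
G0 X123.16 Y10.67
M3 S432
G1 X27.95 Y116.72 F2540
M5
G0 X97.67 Y62.08
M3 S432
G1 X89.23 Y179.29 F2540
G1 X53.20 Y17.29 F2540
M5
G0 X0.00 Y0.00

Since the viewBox matches the mm dimensions, user units are millimetres directly. The only transform is the Y-flip y_m = 283.36 − y_svg.

Shape 1 is a open polyline drawn with `<polyline>`. Its stroke #ff8800 means engrave at S432, F2540. After flipping Y the toolpath is (112.07,276.12) → (102.80,242.80) → (34.49,207.65).

Shape 2 is a line segment drawn with `<path>`. Its stroke #ff8800 means engrave at S432, F2540. After flipping Y the toolpath is (123.16,10.67) → (27.95,116.72).

Shape 3 is a open polyline drawn with `<path>`. Its stroke #ff8800 means engrave at S432, F2540. After flipping Y the toolpath is (97.67,62.08) → (89.23,179.29) → (53.20,17.29).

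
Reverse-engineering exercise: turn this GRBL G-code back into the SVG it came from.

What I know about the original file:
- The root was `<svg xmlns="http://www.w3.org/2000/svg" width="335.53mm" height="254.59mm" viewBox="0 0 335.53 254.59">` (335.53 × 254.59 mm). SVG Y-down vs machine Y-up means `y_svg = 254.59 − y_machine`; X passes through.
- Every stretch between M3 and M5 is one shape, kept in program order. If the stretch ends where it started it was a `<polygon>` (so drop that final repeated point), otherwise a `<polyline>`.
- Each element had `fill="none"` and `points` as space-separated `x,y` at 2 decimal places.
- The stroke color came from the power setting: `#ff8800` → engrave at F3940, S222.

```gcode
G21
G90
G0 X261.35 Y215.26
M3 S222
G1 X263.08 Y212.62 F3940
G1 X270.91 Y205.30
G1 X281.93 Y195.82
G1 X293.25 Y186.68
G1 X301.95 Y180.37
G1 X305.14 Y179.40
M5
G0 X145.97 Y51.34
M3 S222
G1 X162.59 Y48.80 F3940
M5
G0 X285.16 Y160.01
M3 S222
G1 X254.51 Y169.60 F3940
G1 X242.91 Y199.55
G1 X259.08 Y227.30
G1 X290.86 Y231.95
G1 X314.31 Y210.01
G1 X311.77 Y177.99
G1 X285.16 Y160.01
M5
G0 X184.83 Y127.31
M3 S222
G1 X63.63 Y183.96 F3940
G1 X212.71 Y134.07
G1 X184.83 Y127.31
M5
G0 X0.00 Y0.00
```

<svg xmlns="http://www.w3.org/2000/svg" width="335.53mm" height="254.59mm" viewBox="0 0 335.53 254.59">
  <polyline points="261.35,39.33 263.08,41.97 270.91,49.29 281.93,58.77 293.25,67.91 301.95,74.22 305.14,75.19" fill="none" stroke="#ff8800"/>
  <polyline points="145.97,203.25 162.59,205.79" fill="none" stroke="#ff8800"/>
  <polygon points="285.16,94.58 254.51,84.99 242.91,55.04 259.08,27.29 290.86,22.64 314.31,44.58 311.77,76.60" fill="none" stroke="#ff8800"/>
  <polygon points="184.83,127.28 63.63,70.63 212.71,120.52" fill="none" stroke="#ff8800"/>
</svg>

Each laser-on run becomes one SVG element. Flip Y back into SVG space with y_svg = 254.59 − y_machine. Every run uses S222, so all elements get stroke `#ff8800` (engrave).

Run 1: The run is open, so emit a `<polyline>` with points (Y-flipped): 261.35,39.33 263.08,41.97 270.91,49.29 281.93,58.77 293.25,67.91 301.95,74.22 305.14,75.19.

Run 2: The run is open, so emit a `<polyline>` with points (Y-flipped): 145.97,203.25 162.59,205.79.

Run 3: The run returns to its start, so emit a `<polygon>` with points (Y-flipped): 285.16,94.58 254.51,84.99 242.91,55.04 259.08,27.29 290.86,22.64 314.31,44.58 311.77,76.60.

Run 4: The run returns to its start, so emit a `<polygon>` with points (Y-flipped): 184.83,127.28 63.63,70.63 212.71,120.52.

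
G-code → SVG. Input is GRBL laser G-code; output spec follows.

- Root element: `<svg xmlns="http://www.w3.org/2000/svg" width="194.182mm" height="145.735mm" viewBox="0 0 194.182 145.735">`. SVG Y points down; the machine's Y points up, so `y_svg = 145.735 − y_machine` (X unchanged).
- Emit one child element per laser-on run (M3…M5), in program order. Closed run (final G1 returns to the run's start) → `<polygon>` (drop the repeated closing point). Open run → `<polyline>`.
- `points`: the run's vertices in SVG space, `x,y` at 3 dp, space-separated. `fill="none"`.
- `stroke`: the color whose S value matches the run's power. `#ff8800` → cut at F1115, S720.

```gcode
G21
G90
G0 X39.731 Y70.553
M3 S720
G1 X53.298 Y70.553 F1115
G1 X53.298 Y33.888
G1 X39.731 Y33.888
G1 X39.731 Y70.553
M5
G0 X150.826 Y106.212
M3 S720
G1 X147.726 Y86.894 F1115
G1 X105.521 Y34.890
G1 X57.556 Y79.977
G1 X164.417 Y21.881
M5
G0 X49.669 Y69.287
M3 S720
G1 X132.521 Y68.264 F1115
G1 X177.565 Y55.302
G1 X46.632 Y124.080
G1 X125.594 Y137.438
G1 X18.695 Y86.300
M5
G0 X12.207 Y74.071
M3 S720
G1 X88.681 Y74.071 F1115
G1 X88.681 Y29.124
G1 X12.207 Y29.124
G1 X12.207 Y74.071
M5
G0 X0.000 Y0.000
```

<svg xmlns="http://www.w3.org/2000/svg" width="194.182mm" height="145.735mm" viewBox="0 0 194.182 145.735">
  <polygon points="39.731,75.182 53.298,75.182 53.298,111.847 39.731,111.847" fill="none" stroke="#ff8800"/>
  <polyline points="150.826,39.523 147.726,58.841 105.521,110.845 57.556,65.758 164.417,123.854" fill="none" stroke="#ff8800"/>
  <polyline points="49.669,76.448 132.521,77.471 177.565,90.433 46.632,21.655 125.594,8.297 18.695,59.435" fill="none" stroke="#ff8800"/>
  <polygon points="12.207,71.664 88.681,71.664 88.681,116.611 12.207,116.611" fill="none" stroke="#ff8800"/>
</svg>

Each laser-on run becomes one SVG element. Flip Y back into SVG space with y_svg = 145.735 − y_machine. Every run uses S720, so all elements get stroke `#ff8800` (cut).

Run 1: The run returns to its start, so emit a `<polygon>` with points (Y-flipped): 39.731,75.182 53.298,75.182 53.298,111.847 39.731,111.847.

Run 2: The run is open, so emit a `<polyline>` with points (Y-flipped): 150.826,39.523 147.726,58.841 105.521,110.845 57.556,65.758 164.417,123.854.

Run 3: The run is open, so emit a `<polyline>` with points (Y-flipped): 49.669,76.448 132.521,77.471 177.565,90.433 46.632,21.655 125.594,8.297 18.695,59.435.

Run 4: The run returns to its start, so emit a `<polygon>` with points (Y-flipped): 12.207,71.664 88.681,71.664 88.681,116.611 12.207,116.611.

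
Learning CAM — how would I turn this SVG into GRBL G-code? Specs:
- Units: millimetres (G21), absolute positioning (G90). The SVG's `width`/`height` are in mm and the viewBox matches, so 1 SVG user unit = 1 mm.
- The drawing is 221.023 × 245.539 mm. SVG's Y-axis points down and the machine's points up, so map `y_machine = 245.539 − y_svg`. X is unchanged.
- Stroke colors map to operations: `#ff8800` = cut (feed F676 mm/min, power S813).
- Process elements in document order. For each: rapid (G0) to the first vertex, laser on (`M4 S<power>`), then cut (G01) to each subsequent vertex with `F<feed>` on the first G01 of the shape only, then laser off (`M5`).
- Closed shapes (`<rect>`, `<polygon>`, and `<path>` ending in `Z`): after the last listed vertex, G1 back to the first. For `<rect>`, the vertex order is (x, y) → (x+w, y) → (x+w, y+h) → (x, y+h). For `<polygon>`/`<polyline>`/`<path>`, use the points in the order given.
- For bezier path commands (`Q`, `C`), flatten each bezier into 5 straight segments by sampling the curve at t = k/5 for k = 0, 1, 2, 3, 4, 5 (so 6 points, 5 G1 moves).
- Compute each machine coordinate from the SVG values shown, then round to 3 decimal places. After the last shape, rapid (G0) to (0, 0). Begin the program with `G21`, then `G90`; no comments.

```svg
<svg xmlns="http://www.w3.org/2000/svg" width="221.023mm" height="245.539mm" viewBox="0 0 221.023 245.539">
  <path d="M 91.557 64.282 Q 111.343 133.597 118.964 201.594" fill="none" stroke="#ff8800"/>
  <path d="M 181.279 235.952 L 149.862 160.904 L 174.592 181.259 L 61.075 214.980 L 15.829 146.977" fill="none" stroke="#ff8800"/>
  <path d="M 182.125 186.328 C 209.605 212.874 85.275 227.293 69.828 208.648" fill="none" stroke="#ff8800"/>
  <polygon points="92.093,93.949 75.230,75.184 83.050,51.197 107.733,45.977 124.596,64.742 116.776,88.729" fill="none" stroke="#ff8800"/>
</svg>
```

G21
G90
G0 X91.557 Y181.257
M4 S813
G01 X98.985 Y153.584 F676
G01 X105.439 Y126.016
G01 X110.921 Y98.553
G01 X115.429 Y71.197
G01 X118.964 Y43.945
M5
G0 X181.279 Y9.587
M4 S813
G01 X149.862 Y84.635 F676
G01 X174.592 Y64.280
G01 X61.075 Y30.559
G01 X15.829 Y98.562
M5
G0 X182.125 Y59.211
M4 S813
G01 X182.481 Y44.906 F676
G01 X158.917 Y34.517
G01 X123.944 Y29.048
G01 X90.077 Y29.504
G01 X69.828 Y36.891
M5
G0 X92.093 Y151.590
M4 S813
G01 X75.230 Y170.355 F676
G01 X83.050 Y194.342
G01 X107.733 Y199.562
G01 X124.596 Y180.797
G01 X116.776 Y156.810
G01 X92.093 Y151.590
M5
G0 X0.000 Y0.000

viewBox `0 0 221.023 245.539` with mm width/height → 1 unit = 1 mm. Flip: y_m = 245.539 − y_svg.

**Shape 1** — `<path>` quadratic bezier, stroke `#ff8800` → cut (S813, F676). Control points (SVG): P0=(91.557,64.282), P1=(111.343,133.597), P2=(118.964,201.594); sampled at t=k/5. Machine vertices: (91.557,181.257) → (98.985,153.584) → (105.439,126.016) → (110.921,98.553) → (115.429,71.197) → (118.964,43.945). Open path.

**Shape 2** — `<path>` open polyline, stroke `#ff8800` → cut (S813, F676). Machine vertices: (181.279,9.587) → (149.862,84.635) → (174.592,64.280) → (61.075,30.559) → (15.829,98.562). Open path.

**Shape 3** — `<path>` cubic bezier, stroke `#ff8800` → cut (S813, F676). Control points (SVG): P0=(182.125,186.328), P1=(209.605,212.874), P2=(85.275,227.293), P3=(69.828,208.648); sampled at t=k/5. Machine vertices: (182.125,59.211) → (182.481,44.906) → (158.917,34.517) → (123.944,29.048) → (90.077,29.504) → (69.828,36.891). Open path.

**Shape 4** — `<polygon>` regular polygon, stroke `#ff8800` → cut (S813, F676). Machine vertices: (92.093,151.590) → (75.230,170.355) → (83.050,194.342) → (107.733,199.562) → (124.596,180.797) → (116.776,156.810) → (92.093,151.590). Closed: final G1 returns to the first vertex.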